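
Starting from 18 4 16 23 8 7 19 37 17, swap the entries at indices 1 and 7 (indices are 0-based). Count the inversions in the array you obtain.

Positions 1 and 7 hold 4 and 37; after swapping, the array is [18, 37, 16, 23, 8, 7, 19, 4, 17].
For each element, count later entries that are smaller:
18 → 16, 8, 7, 4, 17 → 5
37 → 16, 23, 8, 7, 19, 4, 17 → 7
16 → 8, 7, 4 → 3
23 → 8, 7, 19, 4, 17 → 5
8 → 7, 4 → 2
7 → 4 → 1
19 → 4, 17 → 2
4 → none → 0
17 → none → 0
Sum: 5 + 7 + 3 + 5 + 2 + 1 + 2 + 0 + 0 = 25

25 inversions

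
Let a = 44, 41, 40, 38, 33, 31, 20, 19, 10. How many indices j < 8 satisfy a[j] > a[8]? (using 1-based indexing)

The element at index 8 is 19.
Elements before it: 44, 41, 40, 38, 33, 31, 20
Those larger than 19: 44, 41, 40, 38, 33, 31, 20

7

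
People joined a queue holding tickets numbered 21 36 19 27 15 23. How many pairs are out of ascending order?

Count, for each position, how many later elements it exceeds:
21: 2
36: 4
19: 1
27: 2
15: 0
23: 0
Sum: 2 + 4 + 1 + 2 + 0 + 0 = 9

9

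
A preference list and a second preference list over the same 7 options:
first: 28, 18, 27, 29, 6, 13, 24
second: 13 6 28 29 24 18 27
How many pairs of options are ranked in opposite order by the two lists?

Assign each item its position (1..7) in the first ordering, then rewrite the second ordering as that position sequence:
positions: 28→1, 18→2, 27→3, 29→4, 6→5, 13→6, 24→7
second ordering as positions: [6, 5, 1, 4, 7, 2, 3]
Discordant pairs = inversions in this position sequence.
6: 5, 1, 4, 2, 3 → 5
5: 1, 4, 2, 3 → 4
1: 0
4: 2, 3 → 2
7: 2, 3 → 2
2: 0
3: 0
Total: 5 + 4 + 0 + 2 + 2 + 0 + 0 = 13

There are 13 pairs.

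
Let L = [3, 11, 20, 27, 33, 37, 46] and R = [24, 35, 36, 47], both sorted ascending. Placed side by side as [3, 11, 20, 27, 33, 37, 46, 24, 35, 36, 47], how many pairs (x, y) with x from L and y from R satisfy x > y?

Take each right-half value and tally the left-half values above it:
r = 24: 27, 33, 37, 46 → 4
r = 35: 37, 46 → 2
r = 36: 37, 46 → 2
r = 47: none → 0
Cross-inversions: 4 + 2 + 2 + 0 = 8

8 cross-inversions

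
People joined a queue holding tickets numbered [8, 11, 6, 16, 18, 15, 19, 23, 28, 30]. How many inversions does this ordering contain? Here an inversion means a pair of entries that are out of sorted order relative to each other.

For each element, count later entries that are smaller:
8: 1
11: 1
6: 0
16: 1
18: 1
15: 0
19: 0
23: 0
28: 0
30: 0
Sum: 1 + 1 + 0 + 1 + 1 + 0 + 0 + 0 + 0 + 0 = 4

4 inversions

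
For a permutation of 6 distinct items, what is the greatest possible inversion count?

The maximum occurs when the array is in strictly decreasing order: every one of the C(6, 2) pairs is inverted.
C(6, 2) = 6·5/2 = 15

15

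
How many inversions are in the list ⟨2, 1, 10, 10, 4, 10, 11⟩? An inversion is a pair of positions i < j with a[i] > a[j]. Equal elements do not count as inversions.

Count, for each position, how many later elements it exceeds:
2 → 1 → 1
1 → none → 0
10 → 4 → 1
10 → 4 → 1
4 → none → 0
10 → none → 0
11 → none → 0
Sum: 1 + 0 + 1 + 1 + 0 + 0 + 0 = 3

3 out-of-order pairs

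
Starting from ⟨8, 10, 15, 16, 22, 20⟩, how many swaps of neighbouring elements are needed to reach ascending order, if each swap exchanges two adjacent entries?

There is 1 adjacent swap.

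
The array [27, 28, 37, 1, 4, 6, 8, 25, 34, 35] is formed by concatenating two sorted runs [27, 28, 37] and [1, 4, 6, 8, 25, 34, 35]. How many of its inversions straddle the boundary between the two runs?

Cross-inversions: 17

For each element r of the right run, count left-run elements greater than r:
r = 1: 27, 28, 37 → 3
r = 4: 27, 28, 37 → 3
r = 6: 27, 28, 37 → 3
r = 8: 27, 28, 37 → 3
r = 25: 27, 28, 37 → 3
r = 34: 37 → 1
r = 35: 37 → 1
Cross-inversions: 3 + 3 + 3 + 3 + 3 + 1 + 1 = 17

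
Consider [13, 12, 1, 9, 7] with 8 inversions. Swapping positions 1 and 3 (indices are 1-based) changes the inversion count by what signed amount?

Positions 1 and 3 hold 13 and 1; after swapping, the array is [1, 12, 13, 9, 7].
Element-by-element contributions:
1: 0
12: 2
13: 2
9: 1
7: 0
Sum: 0 + 2 + 2 + 1 + 0 = 5
Change: 5 − 8 = -3

-3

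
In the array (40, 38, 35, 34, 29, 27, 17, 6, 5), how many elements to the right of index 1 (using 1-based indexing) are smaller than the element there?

The element at index 1 is 40.
Elements after it: 38, 35, 34, 29, 27, 17, 6, 5
Those smaller than 40: 38, 35, 34, 29, 27, 17, 6, 5

8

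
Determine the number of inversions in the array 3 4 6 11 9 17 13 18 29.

2 inversions

Sweep left to right; for each value list the smaller values that follow it:
3: 0
4: 0
6: 0
11: 1
9: 0
17: 1
13: 0
18: 0
29: 0
Sum: 0 + 0 + 0 + 1 + 0 + 1 + 0 + 0 + 0 = 2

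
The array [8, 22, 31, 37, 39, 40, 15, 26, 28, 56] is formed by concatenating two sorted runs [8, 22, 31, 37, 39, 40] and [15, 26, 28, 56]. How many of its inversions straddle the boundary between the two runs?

13 cross-inversions

For each element r of the right run, count left-run elements greater than r:
r = 15: 22, 31, 37, 39, 40 → 5
r = 26: 31, 37, 39, 40 → 4
r = 28: 31, 37, 39, 40 → 4
r = 56: none → 0
Cross-inversions: 5 + 4 + 4 + 0 = 13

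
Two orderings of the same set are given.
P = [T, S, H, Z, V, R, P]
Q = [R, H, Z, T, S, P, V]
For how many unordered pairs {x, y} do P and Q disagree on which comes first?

Assign each item its position (1..7) in the first ordering, then rewrite the second ordering as that position sequence:
positions: T→1, S→2, H→3, Z→4, V→5, R→6, P→7
second ordering as positions: [6, 3, 4, 1, 2, 7, 5]
Discordant pairs = inversions in this position sequence.
6: 3, 4, 1, 2, 5 → 5
3: 1, 2 → 2
4: 1, 2 → 2
1: 0
2: 0
7: 5 → 1
5: 0
Total: 5 + 2 + 2 + 0 + 0 + 1 + 0 = 10

10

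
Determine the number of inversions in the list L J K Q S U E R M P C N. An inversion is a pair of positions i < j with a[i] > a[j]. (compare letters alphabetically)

33 out-of-order pairs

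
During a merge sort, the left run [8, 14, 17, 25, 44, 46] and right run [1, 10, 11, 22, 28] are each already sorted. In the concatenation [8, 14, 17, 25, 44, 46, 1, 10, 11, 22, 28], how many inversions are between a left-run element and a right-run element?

21

Take each right-half value and tally the left-half values above it:
r = 1: 8, 14, 17, 25, 44, 46 → 6
r = 10: 14, 17, 25, 44, 46 → 5
r = 11: 14, 17, 25, 44, 46 → 5
r = 22: 25, 44, 46 → 3
r = 28: 44, 46 → 2
Cross-inversions: 6 + 5 + 5 + 3 + 2 = 21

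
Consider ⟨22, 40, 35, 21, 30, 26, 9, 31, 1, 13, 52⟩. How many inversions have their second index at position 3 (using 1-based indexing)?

The element at index 3 is 35.
Elements before it: 22, 40
Those larger than 35: 40

1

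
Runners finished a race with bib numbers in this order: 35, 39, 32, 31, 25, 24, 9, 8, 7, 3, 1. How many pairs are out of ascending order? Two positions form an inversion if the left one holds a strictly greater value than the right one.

For each element, count later entries that are smaller:
35 → 32, 31, 25, 24, 9, 8, 7, 3, 1 → 9
39 → 32, 31, 25, 24, 9, 8, 7, 3, 1 → 9
32 → 31, 25, 24, 9, 8, 7, 3, 1 → 8
31 → 25, 24, 9, 8, 7, 3, 1 → 7
25 → 24, 9, 8, 7, 3, 1 → 6
24 → 9, 8, 7, 3, 1 → 5
9 → 8, 7, 3, 1 → 4
8 → 7, 3, 1 → 3
7 → 3, 1 → 2
3 → 1 → 1
1 → none → 0
Sum: 9 + 9 + 8 + 7 + 6 + 5 + 4 + 3 + 2 + 1 + 0 = 54

54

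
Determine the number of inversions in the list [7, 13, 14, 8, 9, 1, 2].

Element-by-element contributions:
7: 2
13: 4
14: 4
8: 2
9: 2
1: 0
2: 0
Sum: 2 + 4 + 4 + 2 + 2 + 0 + 0 = 14

There are 14 inversions.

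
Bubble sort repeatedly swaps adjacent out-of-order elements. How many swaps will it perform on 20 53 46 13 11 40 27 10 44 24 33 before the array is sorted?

Each adjacent swap fixes exactly one inversion, so the minimum swap count equals the number of inversions.
Count inversions — for each element, later elements that are smaller:
20: 13, 11, 10 → 3
53: 46, 13, 11, 40, 27, 10, 44, 24, 33 → 9
46: 13, 11, 40, 27, 10, 44, 24, 33 → 8
13: 11, 10 → 2
11: 10 → 1
40: 27, 10, 24, 33 → 4
27: 10, 24 → 2
10: none → 0
44: 24, 33 → 2
24: none → 0
33: none → 0
Total inversions: 3 + 9 + 8 + 2 + 1 + 4 + 2 + 0 + 2 + 0 + 0 = 31

31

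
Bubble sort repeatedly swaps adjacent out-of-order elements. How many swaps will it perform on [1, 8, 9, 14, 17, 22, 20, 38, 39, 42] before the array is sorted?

Minimum adjacent swaps = number of inversions (each swap of adjacent out-of-order elements removes one inversion and no swap can remove more).
Count inversions — for each element, later elements that are smaller:
1: none → 0
8: none → 0
9: none → 0
14: none → 0
17: none → 0
22: 20 → 1
20: none → 0
38: none → 0
39: none → 0
42: none → 0
Total inversions: 0 + 0 + 0 + 0 + 0 + 1 + 0 + 0 + 0 + 0 = 1

Swaps: 1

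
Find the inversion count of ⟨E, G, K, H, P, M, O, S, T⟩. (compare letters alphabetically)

3 inversions

Count, for each position, how many later elements it exceeds:
E → none → 0
G → none → 0
K → H → 1
H → none → 0
P → M, O → 2
M → none → 0
O → none → 0
S → none → 0
T → none → 0
Sum: 0 + 0 + 1 + 0 + 2 + 0 + 0 + 0 + 0 = 3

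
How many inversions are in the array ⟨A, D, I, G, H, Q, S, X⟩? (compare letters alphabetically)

Element-by-element contributions:
A → none → 0
D → none → 0
I → G, H → 2
G → none → 0
H → none → 0
Q → none → 0
S → none → 0
X → none → 0
Sum: 0 + 0 + 2 + 0 + 0 + 0 + 0 + 0 = 2

There are 2 out-of-order pairs.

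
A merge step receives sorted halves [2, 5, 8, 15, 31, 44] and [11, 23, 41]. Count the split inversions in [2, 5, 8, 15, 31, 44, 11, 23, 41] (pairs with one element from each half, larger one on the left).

Count, for every r in R, how many entries of L exceed r:
r = 11: 15, 31, 44 → 3
r = 23: 31, 44 → 2
r = 41: 44 → 1
Cross-inversions: 3 + 2 + 1 = 6

6 split inversions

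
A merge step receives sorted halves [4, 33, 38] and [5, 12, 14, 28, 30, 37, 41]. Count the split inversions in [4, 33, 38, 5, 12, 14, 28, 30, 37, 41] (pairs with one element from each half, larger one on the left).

11 cross-inversions

For each element r of the right run, count left-run elements greater than r:
r = 5: 33, 38 → 2
r = 12: 33, 38 → 2
r = 14: 33, 38 → 2
r = 28: 33, 38 → 2
r = 30: 33, 38 → 2
r = 37: 38 → 1
r = 41: none → 0
Cross-inversions: 2 + 2 + 2 + 2 + 2 + 1 + 0 = 11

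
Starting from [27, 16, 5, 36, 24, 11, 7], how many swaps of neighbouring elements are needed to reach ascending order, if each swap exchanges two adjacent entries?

14 swaps

The minimum number of adjacent swaps to sort an array equals its inversion count, since every such swap removes exactly one inversion.
Count inversions — for each element, later elements that are smaller:
27: 16, 5, 24, 11, 7 → 5
16: 5, 11, 7 → 3
5: none → 0
36: 24, 11, 7 → 3
24: 11, 7 → 2
11: 7 → 1
7: none → 0
Total inversions: 5 + 3 + 0 + 3 + 2 + 1 + 0 = 14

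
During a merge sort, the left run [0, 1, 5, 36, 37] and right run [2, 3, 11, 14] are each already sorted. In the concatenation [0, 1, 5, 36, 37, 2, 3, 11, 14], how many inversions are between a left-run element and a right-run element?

For each element r of the right run, count left-run elements greater than r:
r = 2: 5, 36, 37 → 3
r = 3: 5, 36, 37 → 3
r = 11: 36, 37 → 2
r = 14: 36, 37 → 2
Cross-inversions: 3 + 3 + 2 + 2 = 10

10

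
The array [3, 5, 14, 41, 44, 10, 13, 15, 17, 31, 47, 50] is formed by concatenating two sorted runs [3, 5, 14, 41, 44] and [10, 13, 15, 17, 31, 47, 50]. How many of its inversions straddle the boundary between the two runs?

Take each right-half value and tally the left-half values above it:
r = 10: 14, 41, 44 → 3
r = 13: 14, 41, 44 → 3
r = 15: 41, 44 → 2
r = 17: 41, 44 → 2
r = 31: 41, 44 → 2
r = 47: none → 0
r = 50: none → 0
Cross-inversions: 3 + 3 + 2 + 2 + 2 + 0 + 0 = 12

12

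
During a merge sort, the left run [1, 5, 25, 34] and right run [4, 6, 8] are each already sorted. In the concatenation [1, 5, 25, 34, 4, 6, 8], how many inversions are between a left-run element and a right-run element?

Count, for every r in R, how many entries of L exceed r:
r = 4: 5, 25, 34 → 3
r = 6: 25, 34 → 2
r = 8: 25, 34 → 2
Cross-inversions: 3 + 2 + 2 = 7

7 cross-inversions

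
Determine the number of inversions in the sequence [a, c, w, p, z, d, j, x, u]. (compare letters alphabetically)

There are 11 out-of-order pairs.

Element-by-element contributions:
a → none → 0
c → none → 0
w → p, d, j, u → 4
p → d, j → 2
z → d, j, x, u → 4
d → none → 0
j → none → 0
x → u → 1
u → none → 0
Sum: 0 + 0 + 4 + 2 + 4 + 0 + 0 + 1 + 0 = 11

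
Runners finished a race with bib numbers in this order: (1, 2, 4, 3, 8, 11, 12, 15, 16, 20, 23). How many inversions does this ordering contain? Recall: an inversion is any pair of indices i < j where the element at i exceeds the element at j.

1 inversion

For each element, count later entries that are smaller:
1: 0
2: 0
4: 1
3: 0
8: 0
11: 0
12: 0
15: 0
16: 0
20: 0
23: 0
Sum: 0 + 0 + 1 + 0 + 0 + 0 + 0 + 0 + 0 + 0 + 0 = 1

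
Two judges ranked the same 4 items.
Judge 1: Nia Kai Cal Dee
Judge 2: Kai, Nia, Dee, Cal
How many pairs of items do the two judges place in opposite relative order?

Assign each item its position (1..4) in the first ordering, then rewrite the second ordering as that position sequence:
positions: Nia→1, Kai→2, Cal→3, Dee→4
second ordering as positions: [2, 1, 4, 3]
Discordant pairs = inversions in this position sequence.
2: 1 → 1
1: 0
4: 3 → 1
3: 0
Total: 1 + 0 + 1 + 0 = 2

2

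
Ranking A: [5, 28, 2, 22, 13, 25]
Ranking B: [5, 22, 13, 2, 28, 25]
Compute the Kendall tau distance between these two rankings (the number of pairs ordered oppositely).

Assign each item its position (1..6) in the first ordering, then rewrite the second ordering as that position sequence:
positions: 5→1, 28→2, 2→3, 22→4, 13→5, 25→6
second ordering as positions: [1, 4, 5, 3, 2, 6]
Discordant pairs = inversions in this position sequence.
1: 0
4: 3, 2 → 2
5: 3, 2 → 2
3: 2 → 1
2: 0
6: 0
Total: 0 + 2 + 2 + 1 + 0 + 0 = 5

There are 5 discordant pairs.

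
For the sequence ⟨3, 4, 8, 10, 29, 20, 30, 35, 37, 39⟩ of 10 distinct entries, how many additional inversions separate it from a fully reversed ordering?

44

Maximum inversions for 10 distinct elements is C(10, 2) = 10·9/2 = 45.
Current inversions — for each element, count later smaller elements:
3: 0
4: 0
8: 0
10: 0
29: 1
20: 0
30: 0
35: 0
37: 0
39: 0
Current total: 0 + 0 + 0 + 0 + 1 + 0 + 0 + 0 + 0 + 0 = 1
Shortfall: 45 − 1 = 44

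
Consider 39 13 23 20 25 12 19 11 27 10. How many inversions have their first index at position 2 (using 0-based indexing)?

The element at index 2 is 23.
Elements after it: 20, 25, 12, 19, 11, 27, 10
Those smaller than 23: 20, 12, 19, 11, 10

5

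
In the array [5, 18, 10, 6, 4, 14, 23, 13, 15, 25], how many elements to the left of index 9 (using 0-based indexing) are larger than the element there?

0 such elements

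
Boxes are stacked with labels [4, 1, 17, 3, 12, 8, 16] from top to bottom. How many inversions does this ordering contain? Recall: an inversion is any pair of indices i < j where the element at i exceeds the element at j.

Sweep left to right; for each value list the smaller values that follow it:
4: 2
1: 0
17: 4
3: 0
12: 1
8: 0
16: 0
Sum: 2 + 0 + 4 + 0 + 1 + 0 + 0 = 7

Inversions: 7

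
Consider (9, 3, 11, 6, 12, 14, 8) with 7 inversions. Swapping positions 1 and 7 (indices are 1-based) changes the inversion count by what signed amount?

-1

Positions 1 and 7 hold 9 and 8; after swapping, the array is [8, 3, 11, 6, 12, 14, 9].
For each element, count later entries that are smaller:
8: 2
3: 0
11: 2
6: 0
12: 1
14: 1
9: 0
Sum: 2 + 0 + 2 + 0 + 1 + 1 + 0 = 6
Change: 6 − 7 = -1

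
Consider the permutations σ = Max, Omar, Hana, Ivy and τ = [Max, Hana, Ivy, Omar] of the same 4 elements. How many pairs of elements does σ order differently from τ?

Assign each item its position (1..4) in the first ordering, then rewrite the second ordering as that position sequence:
positions: Max→1, Omar→2, Hana→3, Ivy→4
second ordering as positions: [1, 3, 4, 2]
Discordant pairs = inversions in this position sequence.
1: 0
3: 2 → 1
4: 2 → 1
2: 0
Total: 0 + 1 + 1 + 0 = 2

2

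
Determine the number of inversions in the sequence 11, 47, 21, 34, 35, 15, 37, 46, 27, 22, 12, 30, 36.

37 inversions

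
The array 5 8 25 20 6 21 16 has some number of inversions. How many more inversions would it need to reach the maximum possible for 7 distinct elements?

Maximum inversions for 7 distinct elements is C(7, 2) = 7·6/2 = 21.
Current inversions — for each element, count later smaller elements:
5: 0
8: 1
25: 4
20: 2
6: 0
21: 1
16: 0
Current total: 0 + 1 + 4 + 2 + 0 + 1 + 0 = 8
Shortfall: 21 − 8 = 13

13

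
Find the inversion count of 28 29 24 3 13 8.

Inversions: 12

Listing every pair i<j with a[i]>a[j] (using 0-based positions):
(0,2): 28 > 24
(0,3): 28 > 3
(0,4): 28 > 13
(0,5): 28 > 8
(1,2): 29 > 24
(1,3): 29 > 3
(1,4): 29 > 13
(1,5): 29 > 8
(2,3): 24 > 3
(2,4): 24 > 13
(2,5): 24 > 8
(4,5): 13 > 8
That's 12 pairs.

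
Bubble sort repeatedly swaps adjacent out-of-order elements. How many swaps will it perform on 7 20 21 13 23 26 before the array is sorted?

Minimum adjacent swaps = number of inversions (each swap of adjacent out-of-order elements removes one inversion and no swap can remove more).
Count inversions — for each element, later elements that are smaller:
7: none → 0
20: 13 → 1
21: 13 → 1
13: none → 0
23: none → 0
26: none → 0
Total inversions: 0 + 1 + 1 + 0 + 0 + 0 = 2

2 swaps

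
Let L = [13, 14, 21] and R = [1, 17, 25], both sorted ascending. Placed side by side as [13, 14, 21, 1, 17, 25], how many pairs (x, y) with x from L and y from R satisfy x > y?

4 split inversions

Take each right-half value and tally the left-half values above it:
r = 1: 13, 14, 21 → 3
r = 17: 21 → 1
r = 25: none → 0
Cross-inversions: 3 + 1 + 0 = 4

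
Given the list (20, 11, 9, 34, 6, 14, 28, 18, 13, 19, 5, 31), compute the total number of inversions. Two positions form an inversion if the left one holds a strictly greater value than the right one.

For each element, count later entries that are smaller:
20: 8
11: 3
9: 2
34: 8
6: 1
14: 2
28: 4
18: 2
13: 1
19: 1
5: 0
31: 0
Sum: 8 + 3 + 2 + 8 + 1 + 2 + 4 + 2 + 1 + 1 + 0 + 0 = 32

32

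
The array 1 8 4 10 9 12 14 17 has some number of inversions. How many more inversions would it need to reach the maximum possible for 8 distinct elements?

26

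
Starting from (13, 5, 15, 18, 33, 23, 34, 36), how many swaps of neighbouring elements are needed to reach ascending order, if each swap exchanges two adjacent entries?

2

Each adjacent swap fixes exactly one inversion, so the minimum swap count equals the number of inversions.
Count inversions — for each element, later elements that are smaller:
13: 5 → 1
5: none → 0
15: none → 0
18: none → 0
33: 23 → 1
23: none → 0
34: none → 0
36: none → 0
Total inversions: 1 + 0 + 0 + 0 + 1 + 0 + 0 + 0 = 2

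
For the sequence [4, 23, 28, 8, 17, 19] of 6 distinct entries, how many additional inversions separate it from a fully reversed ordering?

9

Maximum inversions for 6 distinct elements is C(6, 2) = 6·5/2 = 15.
Current inversions — for each element, count later smaller elements:
4: 0
23: 3
28: 3
8: 0
17: 0
19: 0
Current total: 0 + 3 + 3 + 0 + 0 + 0 = 6
Shortfall: 15 − 6 = 9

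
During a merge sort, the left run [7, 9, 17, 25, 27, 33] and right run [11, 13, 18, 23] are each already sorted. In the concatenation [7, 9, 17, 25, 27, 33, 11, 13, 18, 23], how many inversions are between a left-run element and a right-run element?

There are 14 cross-inversions.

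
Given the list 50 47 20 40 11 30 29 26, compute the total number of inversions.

21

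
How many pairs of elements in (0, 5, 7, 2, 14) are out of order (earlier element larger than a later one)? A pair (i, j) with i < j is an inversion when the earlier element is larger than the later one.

For each element, count later entries that are smaller:
0 → none → 0
5 → 2 → 1
7 → 2 → 1
2 → none → 0
14 → none → 0
Sum: 0 + 1 + 1 + 0 + 0 = 2

2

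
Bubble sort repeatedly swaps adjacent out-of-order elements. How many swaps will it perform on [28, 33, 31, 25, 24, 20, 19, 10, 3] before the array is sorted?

The minimum number of adjacent swaps to sort an array equals its inversion count, since every such swap removes exactly one inversion.
Count inversions — for each element, later elements that are smaller:
28: 25, 24, 20, 19, 10, 3 → 6
33: 31, 25, 24, 20, 19, 10, 3 → 7
31: 25, 24, 20, 19, 10, 3 → 6
25: 24, 20, 19, 10, 3 → 5
24: 20, 19, 10, 3 → 4
20: 19, 10, 3 → 3
19: 10, 3 → 2
10: 3 → 1
3: none → 0
Total inversions: 6 + 7 + 6 + 5 + 4 + 3 + 2 + 1 + 0 = 34

34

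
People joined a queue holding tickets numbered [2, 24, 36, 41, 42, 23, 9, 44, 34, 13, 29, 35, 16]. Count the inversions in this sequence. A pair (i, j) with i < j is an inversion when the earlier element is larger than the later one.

Count, for each position, how many later elements it exceeds:
2: 0
24: 4
36: 7
41: 7
42: 7
23: 3
9: 0
44: 5
34: 3
13: 0
29: 1
35: 1
16: 0
Sum: 0 + 4 + 7 + 7 + 7 + 3 + 0 + 5 + 3 + 0 + 1 + 1 + 0 = 38

38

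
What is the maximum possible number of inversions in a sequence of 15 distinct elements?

Inversions: 105

A reversed (strictly descending) arrangement makes every pair an inversion, giving C(15, 2) inversions.
C(15, 2) = 15·14/2 = 105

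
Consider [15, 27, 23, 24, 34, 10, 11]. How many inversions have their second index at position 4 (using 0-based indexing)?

The element at index 4 is 34.
Elements before it: 15, 27, 23, 24
None of them are larger than 34.

0 such elements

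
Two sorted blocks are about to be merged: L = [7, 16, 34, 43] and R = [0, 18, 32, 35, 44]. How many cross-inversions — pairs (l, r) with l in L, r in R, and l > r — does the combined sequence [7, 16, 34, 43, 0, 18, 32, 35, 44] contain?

9

Take each right-half value and tally the left-half values above it:
r = 0: 7, 16, 34, 43 → 4
r = 18: 34, 43 → 2
r = 32: 34, 43 → 2
r = 35: 43 → 1
r = 44: none → 0
Cross-inversions: 4 + 2 + 2 + 1 + 0 = 9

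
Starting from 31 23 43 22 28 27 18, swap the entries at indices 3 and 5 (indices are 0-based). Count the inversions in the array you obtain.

There are 16 inversions.

Positions 3 and 5 hold 22 and 27; after swapping, the array is [31, 23, 43, 27, 28, 22, 18].
Sweep left to right; for each value list the smaller values that follow it:
31 → 23, 27, 28, 22, 18 → 5
23 → 22, 18 → 2
43 → 27, 28, 22, 18 → 4
27 → 22, 18 → 2
28 → 22, 18 → 2
22 → 18 → 1
18 → none → 0
Sum: 5 + 2 + 4 + 2 + 2 + 1 + 0 = 16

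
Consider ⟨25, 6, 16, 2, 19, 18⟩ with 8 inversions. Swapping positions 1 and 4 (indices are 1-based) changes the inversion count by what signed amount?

Positions 1 and 4 hold 25 and 2; after swapping, the array is [2, 6, 16, 25, 19, 18].
Sweep left to right; for each value list the smaller values that follow it:
2 → none → 0
6 → none → 0
16 → none → 0
25 → 19, 18 → 2
19 → 18 → 1
18 → none → 0
Sum: 0 + 0 + 0 + 2 + 1 + 0 = 3
Change: 3 − 8 = -5

-5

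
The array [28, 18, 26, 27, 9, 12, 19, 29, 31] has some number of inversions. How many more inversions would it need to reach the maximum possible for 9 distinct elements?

22 inversions short

Maximum inversions for 9 distinct elements is C(9, 2) = 9·8/2 = 36.
Current inversions — for each element, count later smaller elements:
28: 6
18: 2
26: 3
27: 3
9: 0
12: 0
19: 0
29: 0
31: 0
Current total: 6 + 2 + 3 + 3 + 0 + 0 + 0 + 0 + 0 = 14
Shortfall: 36 − 14 = 22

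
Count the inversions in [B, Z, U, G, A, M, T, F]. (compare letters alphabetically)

Element-by-element contributions:
B: 1
Z: 6
U: 5
G: 2
A: 0
M: 1
T: 1
F: 0
Sum: 1 + 6 + 5 + 2 + 0 + 1 + 1 + 0 = 16

16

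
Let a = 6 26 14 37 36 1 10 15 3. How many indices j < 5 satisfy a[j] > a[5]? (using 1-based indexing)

1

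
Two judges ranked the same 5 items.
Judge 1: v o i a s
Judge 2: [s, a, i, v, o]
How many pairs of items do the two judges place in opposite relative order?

Assign each item its position (1..5) in the first ordering, then rewrite the second ordering as that position sequence:
positions: v→1, o→2, i→3, a→4, s→5
second ordering as positions: [5, 4, 3, 1, 2]
Discordant pairs = inversions in this position sequence.
5: 4, 3, 1, 2 → 4
4: 3, 1, 2 → 3
3: 1, 2 → 2
1: 0
2: 0
Total: 4 + 3 + 2 + 0 + 0 = 9

9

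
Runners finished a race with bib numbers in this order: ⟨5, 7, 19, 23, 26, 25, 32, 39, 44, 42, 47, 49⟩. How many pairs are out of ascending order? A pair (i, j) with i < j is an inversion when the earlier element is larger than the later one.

Inversions: 2

Element-by-element contributions:
5: 0
7: 0
19: 0
23: 0
26: 1
25: 0
32: 0
39: 0
44: 1
42: 0
47: 0
49: 0
Sum: 0 + 0 + 0 + 0 + 1 + 0 + 0 + 0 + 1 + 0 + 0 + 0 = 2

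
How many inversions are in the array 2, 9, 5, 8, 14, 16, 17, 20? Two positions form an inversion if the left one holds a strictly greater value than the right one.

2

Sweep left to right; for each value list the smaller values that follow it:
2: 0
9: 2
5: 0
8: 0
14: 0
16: 0
17: 0
20: 0
Sum: 0 + 2 + 0 + 0 + 0 + 0 + 0 + 0 = 2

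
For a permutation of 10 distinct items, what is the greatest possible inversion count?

A reversed (strictly descending) arrangement makes every pair an inversion, giving C(10, 2) inversions.
C(10, 2) = 10·9/2 = 45

45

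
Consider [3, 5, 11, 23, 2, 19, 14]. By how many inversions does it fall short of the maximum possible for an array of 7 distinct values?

14 inversions short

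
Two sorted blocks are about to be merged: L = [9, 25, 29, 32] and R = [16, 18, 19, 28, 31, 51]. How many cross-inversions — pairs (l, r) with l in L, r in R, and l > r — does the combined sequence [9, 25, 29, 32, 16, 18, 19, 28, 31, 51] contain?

12

Count, for every r in R, how many entries of L exceed r:
r = 16: 25, 29, 32 → 3
r = 18: 25, 29, 32 → 3
r = 19: 25, 29, 32 → 3
r = 28: 29, 32 → 2
r = 31: 32 → 1
r = 51: none → 0
Cross-inversions: 3 + 3 + 3 + 2 + 1 + 0 = 12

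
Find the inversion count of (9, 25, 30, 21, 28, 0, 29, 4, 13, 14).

Sweep left to right; for each value list the smaller values that follow it:
9: 2
25: 5
30: 7
21: 4
28: 4
0: 0
29: 3
4: 0
13: 0
14: 0
Sum: 2 + 5 + 7 + 4 + 4 + 0 + 3 + 0 + 0 + 0 = 25

25 inversions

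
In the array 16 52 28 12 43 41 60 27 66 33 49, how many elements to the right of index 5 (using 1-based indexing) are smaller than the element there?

The element at index 5 is 43.
Elements after it: 41, 60, 27, 66, 33, 49
Those smaller than 43: 41, 27, 33

3 such elements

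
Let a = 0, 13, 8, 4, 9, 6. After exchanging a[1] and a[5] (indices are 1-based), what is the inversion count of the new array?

Positions 1 and 5 hold 0 and 9; after swapping, the array is [9, 13, 8, 4, 0, 6].
Count, for each position, how many later elements it exceeds:
9: 4
13: 4
8: 3
4: 1
0: 0
6: 0
Sum: 4 + 4 + 3 + 1 + 0 + 0 = 12

There are 12 inversions.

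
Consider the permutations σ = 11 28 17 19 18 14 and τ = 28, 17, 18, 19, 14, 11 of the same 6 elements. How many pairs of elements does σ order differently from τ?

6 discordant pairs

Assign each item its position (1..6) in the first ordering, then rewrite the second ordering as that position sequence:
positions: 11→1, 28→2, 17→3, 19→4, 18→5, 14→6
second ordering as positions: [2, 3, 5, 4, 6, 1]
Discordant pairs = inversions in this position sequence.
2: 1 → 1
3: 1 → 1
5: 4, 1 → 2
4: 1 → 1
6: 1 → 1
1: 0
Total: 1 + 1 + 2 + 1 + 1 + 0 = 6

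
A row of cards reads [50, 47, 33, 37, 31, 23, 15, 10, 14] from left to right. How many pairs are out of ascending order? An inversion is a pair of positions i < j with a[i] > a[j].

34

For each element, count later entries that are smaller:
50 → 47, 33, 37, 31, 23, 15, 10, 14 → 8
47 → 33, 37, 31, 23, 15, 10, 14 → 7
33 → 31, 23, 15, 10, 14 → 5
37 → 31, 23, 15, 10, 14 → 5
31 → 23, 15, 10, 14 → 4
23 → 15, 10, 14 → 3
15 → 10, 14 → 2
10 → none → 0
14 → none → 0
Sum: 8 + 7 + 5 + 5 + 4 + 3 + 2 + 0 + 0 = 34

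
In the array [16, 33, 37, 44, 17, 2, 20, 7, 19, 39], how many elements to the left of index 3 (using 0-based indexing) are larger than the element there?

The element at index 3 is 44.
Elements before it: 16, 33, 37
None of them are larger than 44.

0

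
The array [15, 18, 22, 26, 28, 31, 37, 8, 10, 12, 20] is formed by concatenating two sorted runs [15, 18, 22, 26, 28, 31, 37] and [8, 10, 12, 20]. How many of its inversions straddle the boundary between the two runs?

For each element r of the right run, count left-run elements greater than r:
r = 8: 15, 18, 22, 26, 28, 31, 37 → 7
r = 10: 15, 18, 22, 26, 28, 31, 37 → 7
r = 12: 15, 18, 22, 26, 28, 31, 37 → 7
r = 20: 22, 26, 28, 31, 37 → 5
Cross-inversions: 7 + 7 + 7 + 5 = 26

26 cross-inversions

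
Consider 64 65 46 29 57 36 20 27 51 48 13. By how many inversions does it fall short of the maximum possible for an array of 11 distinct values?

Maximum inversions for 11 distinct elements is C(11, 2) = 11·10/2 = 55.
Current inversions — for each element, count later smaller elements:
64: 9
65: 9
46: 5
29: 3
57: 6
36: 3
20: 1
27: 1
51: 2
48: 1
13: 0
Current total: 9 + 9 + 5 + 3 + 6 + 3 + 1 + 1 + 2 + 1 + 0 = 40
Shortfall: 55 − 40 = 15

15 inversions short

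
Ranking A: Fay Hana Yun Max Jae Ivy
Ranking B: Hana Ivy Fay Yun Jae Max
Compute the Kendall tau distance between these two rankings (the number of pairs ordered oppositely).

Assign each item its position (1..6) in the first ordering, then rewrite the second ordering as that position sequence:
positions: Fay→1, Hana→2, Yun→3, Max→4, Jae→5, Ivy→6
second ordering as positions: [2, 6, 1, 3, 5, 4]
Discordant pairs = inversions in this position sequence.
2: 1 → 1
6: 1, 3, 5, 4 → 4
1: 0
3: 0
5: 4 → 1
4: 0
Total: 1 + 4 + 0 + 0 + 1 + 0 = 6

6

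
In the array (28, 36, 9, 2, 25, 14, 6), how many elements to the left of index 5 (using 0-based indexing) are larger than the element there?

3

The element at index 5 is 14.
Elements before it: 28, 36, 9, 2, 25
Those larger than 14: 28, 36, 25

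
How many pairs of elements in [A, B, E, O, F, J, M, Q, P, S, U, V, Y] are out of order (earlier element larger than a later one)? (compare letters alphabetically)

Element-by-element contributions:
A: 0
B: 0
E: 0
O: 3
F: 0
J: 0
M: 0
Q: 1
P: 0
S: 0
U: 0
V: 0
Y: 0
Sum: 0 + 0 + 0 + 3 + 0 + 0 + 0 + 1 + 0 + 0 + 0 + 0 + 0 = 4

4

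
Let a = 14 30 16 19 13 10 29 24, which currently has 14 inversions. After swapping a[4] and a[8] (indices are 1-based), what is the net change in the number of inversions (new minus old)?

Positions 4 and 8 hold 19 and 24; after swapping, the array is [14, 30, 16, 24, 13, 10, 29, 19].
For each element, count later entries that are smaller:
14: 2
30: 6
16: 2
24: 3
13: 1
10: 0
29: 1
19: 0
Sum: 2 + 6 + 2 + 3 + 1 + 0 + 1 + 0 = 15
Change: 15 − 14 = +1

+1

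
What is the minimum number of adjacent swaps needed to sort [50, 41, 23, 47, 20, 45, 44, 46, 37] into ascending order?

21 adjacent swaps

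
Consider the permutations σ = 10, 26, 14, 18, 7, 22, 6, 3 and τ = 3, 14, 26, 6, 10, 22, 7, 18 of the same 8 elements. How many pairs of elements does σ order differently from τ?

17

Assign each item its position (1..8) in the first ordering, then rewrite the second ordering as that position sequence:
positions: 10→1, 26→2, 14→3, 18→4, 7→5, 22→6, 6→7, 3→8
second ordering as positions: [8, 3, 2, 7, 1, 6, 5, 4]
Discordant pairs = inversions in this position sequence.
8: 3, 2, 7, 1, 6, 5, 4 → 7
3: 2, 1 → 2
2: 1 → 1
7: 1, 6, 5, 4 → 4
1: 0
6: 5, 4 → 2
5: 4 → 1
4: 0
Total: 7 + 2 + 1 + 4 + 0 + 2 + 1 + 0 = 17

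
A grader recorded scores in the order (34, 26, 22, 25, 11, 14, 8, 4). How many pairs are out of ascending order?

Inversions: 26

Count, for each position, how many later elements it exceeds:
34 → 26, 22, 25, 11, 14, 8, 4 → 7
26 → 22, 25, 11, 14, 8, 4 → 6
22 → 11, 14, 8, 4 → 4
25 → 11, 14, 8, 4 → 4
11 → 8, 4 → 2
14 → 8, 4 → 2
8 → 4 → 1
4 → none → 0
Sum: 7 + 6 + 4 + 4 + 2 + 2 + 1 + 0 = 26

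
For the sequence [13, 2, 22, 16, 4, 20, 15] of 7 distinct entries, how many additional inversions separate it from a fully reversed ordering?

Maximum inversions for 7 distinct elements is C(7, 2) = 7·6/2 = 21.
Current inversions — for each element, count later smaller elements:
13: 2
2: 0
22: 4
16: 2
4: 0
20: 1
15: 0
Current total: 2 + 0 + 4 + 2 + 0 + 1 + 0 = 9
Shortfall: 21 − 9 = 12

12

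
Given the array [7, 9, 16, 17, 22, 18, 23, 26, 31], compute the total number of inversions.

There is 1 inversion.

Sweep left to right; for each value list the smaller values that follow it:
7: 0
9: 0
16: 0
17: 0
22: 1
18: 0
23: 0
26: 0
31: 0
Sum: 0 + 0 + 0 + 0 + 1 + 0 + 0 + 0 + 0 = 1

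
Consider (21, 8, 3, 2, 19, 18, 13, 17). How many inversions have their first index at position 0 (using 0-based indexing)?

7

The element at index 0 is 21.
Elements after it: 8, 3, 2, 19, 18, 13, 17
Those smaller than 21: 8, 3, 2, 19, 18, 13, 17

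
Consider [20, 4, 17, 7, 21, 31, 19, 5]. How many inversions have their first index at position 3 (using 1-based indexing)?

2

The element at index 3 is 17.
Elements after it: 7, 21, 31, 19, 5
Those smaller than 17: 7, 5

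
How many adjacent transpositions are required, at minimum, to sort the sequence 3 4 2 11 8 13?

3 adjacent swaps

The minimum number of adjacent swaps to sort an array equals its inversion count, since every such swap removes exactly one inversion.
Count inversions — for each element, later elements that are smaller:
3: 2 → 1
4: 2 → 1
2: none → 0
11: 8 → 1
8: none → 0
13: none → 0
Total inversions: 1 + 1 + 0 + 1 + 0 + 0 = 3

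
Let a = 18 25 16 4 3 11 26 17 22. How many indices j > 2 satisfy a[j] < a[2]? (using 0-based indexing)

The element at index 2 is 16.
Elements after it: 4, 3, 11, 26, 17, 22
Those smaller than 16: 4, 3, 11

3 such elements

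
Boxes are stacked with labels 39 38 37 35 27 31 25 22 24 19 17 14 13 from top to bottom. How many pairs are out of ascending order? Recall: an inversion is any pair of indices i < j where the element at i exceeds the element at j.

There are 76 inversions.

For each element, count later entries that are smaller:
39 → 38, 37, 35, 27, 31, 25, 22, 24, 19, 17, 14, 13 → 12
38 → 37, 35, 27, 31, 25, 22, 24, 19, 17, 14, 13 → 11
37 → 35, 27, 31, 25, 22, 24, 19, 17, 14, 13 → 10
35 → 27, 31, 25, 22, 24, 19, 17, 14, 13 → 9
27 → 25, 22, 24, 19, 17, 14, 13 → 7
31 → 25, 22, 24, 19, 17, 14, 13 → 7
25 → 22, 24, 19, 17, 14, 13 → 6
22 → 19, 17, 14, 13 → 4
24 → 19, 17, 14, 13 → 4
19 → 17, 14, 13 → 3
17 → 14, 13 → 2
14 → 13 → 1
13 → none → 0
Sum: 12 + 11 + 10 + 9 + 7 + 7 + 6 + 4 + 4 + 3 + 2 + 1 + 0 = 76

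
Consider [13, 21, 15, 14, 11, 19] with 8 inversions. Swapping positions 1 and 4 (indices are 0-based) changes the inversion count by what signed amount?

Positions 1 and 4 hold 21 and 11; after swapping, the array is [13, 11, 15, 14, 21, 19].
Element-by-element contributions:
13: 1
11: 0
15: 1
14: 0
21: 1
19: 0
Sum: 1 + 0 + 1 + 0 + 1 + 0 = 3
Change: 3 − 8 = -5

-5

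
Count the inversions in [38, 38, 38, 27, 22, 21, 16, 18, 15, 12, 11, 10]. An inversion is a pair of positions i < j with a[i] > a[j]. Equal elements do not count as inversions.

62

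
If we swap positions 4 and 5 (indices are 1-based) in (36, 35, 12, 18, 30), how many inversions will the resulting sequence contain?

8

Positions 4 and 5 hold 18 and 30; after swapping, the array is [36, 35, 12, 30, 18].
For each element, count later entries that are smaller:
36: 4
35: 3
12: 0
30: 1
18: 0
Sum: 4 + 3 + 0 + 1 + 0 = 8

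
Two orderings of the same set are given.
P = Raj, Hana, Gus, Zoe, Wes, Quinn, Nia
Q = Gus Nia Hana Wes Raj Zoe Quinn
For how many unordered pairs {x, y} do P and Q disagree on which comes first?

10 disagreeing pairs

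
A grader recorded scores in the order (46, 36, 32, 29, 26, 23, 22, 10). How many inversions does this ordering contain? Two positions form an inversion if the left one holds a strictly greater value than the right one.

28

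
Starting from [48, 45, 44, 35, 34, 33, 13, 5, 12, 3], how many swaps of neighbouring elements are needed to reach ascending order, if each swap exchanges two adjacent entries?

44 swaps

The minimum number of adjacent swaps to sort an array equals its inversion count, since every such swap removes exactly one inversion.
Count inversions — for each element, later elements that are smaller:
48: 45, 44, 35, 34, 33, 13, 5, 12, 3 → 9
45: 44, 35, 34, 33, 13, 5, 12, 3 → 8
44: 35, 34, 33, 13, 5, 12, 3 → 7
35: 34, 33, 13, 5, 12, 3 → 6
34: 33, 13, 5, 12, 3 → 5
33: 13, 5, 12, 3 → 4
13: 5, 12, 3 → 3
5: 3 → 1
12: 3 → 1
3: none → 0
Total inversions: 9 + 8 + 7 + 6 + 5 + 4 + 3 + 1 + 1 + 0 = 44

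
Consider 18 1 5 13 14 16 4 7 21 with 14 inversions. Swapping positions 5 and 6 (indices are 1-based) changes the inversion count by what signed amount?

+1

Positions 5 and 6 hold 14 and 16; after swapping, the array is [18, 1, 5, 13, 16, 14, 4, 7, 21].
For each element, count later entries that are smaller:
18: 7
1: 0
5: 1
13: 2
16: 3
14: 2
4: 0
7: 0
21: 0
Sum: 7 + 0 + 1 + 2 + 3 + 2 + 0 + 0 + 0 = 15
Change: 15 − 14 = +1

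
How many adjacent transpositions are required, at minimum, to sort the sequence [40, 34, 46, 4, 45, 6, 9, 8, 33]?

22 adjacent swaps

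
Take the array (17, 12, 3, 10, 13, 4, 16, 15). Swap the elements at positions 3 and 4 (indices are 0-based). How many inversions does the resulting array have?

14

Positions 3 and 4 hold 10 and 13; after swapping, the array is [17, 12, 3, 13, 10, 4, 16, 15].
For each element, count later entries that are smaller:
17: 7
12: 3
3: 0
13: 2
10: 1
4: 0
16: 1
15: 0
Sum: 7 + 3 + 0 + 2 + 1 + 0 + 1 + 0 = 14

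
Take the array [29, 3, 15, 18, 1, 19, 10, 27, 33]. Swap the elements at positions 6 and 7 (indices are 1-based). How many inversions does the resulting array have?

Positions 6 and 7 hold 19 and 10; after swapping, the array is [29, 3, 15, 18, 1, 10, 19, 27, 33].
Count, for each position, how many later elements it exceeds:
29 → 3, 15, 18, 1, 10, 19, 27 → 7
3 → 1 → 1
15 → 1, 10 → 2
18 → 1, 10 → 2
1 → none → 0
10 → none → 0
19 → none → 0
27 → none → 0
33 → none → 0
Sum: 7 + 1 + 2 + 2 + 0 + 0 + 0 + 0 + 0 = 12

Inversions: 12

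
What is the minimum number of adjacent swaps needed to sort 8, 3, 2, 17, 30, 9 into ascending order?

There are 5 adjacent swaps.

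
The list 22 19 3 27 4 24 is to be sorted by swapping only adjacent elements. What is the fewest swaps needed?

Adjacent swaps: 7

Minimum adjacent swaps = number of inversions (each swap of adjacent out-of-order elements removes one inversion and no swap can remove more).
Count inversions — for each element, later elements that are smaller:
22: 19, 3, 4 → 3
19: 3, 4 → 2
3: none → 0
27: 4, 24 → 2
4: none → 0
24: none → 0
Total inversions: 3 + 2 + 0 + 2 + 0 + 0 = 7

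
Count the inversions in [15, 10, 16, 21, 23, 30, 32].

1 inversion

Element-by-element contributions:
15 → 10 → 1
10 → none → 0
16 → none → 0
21 → none → 0
23 → none → 0
30 → none → 0
32 → none → 0
Sum: 1 + 0 + 0 + 0 + 0 + 0 + 0 = 1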